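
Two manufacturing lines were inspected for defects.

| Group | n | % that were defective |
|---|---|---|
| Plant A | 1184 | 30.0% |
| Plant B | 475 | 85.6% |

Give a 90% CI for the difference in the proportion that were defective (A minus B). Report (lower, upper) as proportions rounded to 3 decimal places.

(-0.590, -0.522)

Each SE is √(p̂(1−p̂)/n): √(0.3000·0.7000/1184) = 0.01332 and √(0.8560·0.1440/475) = 0.01611.
SE(p̂₁ − p̂₂) = √(SE₁² + SE₂²) = √(0.0001774224 + 0.0002595321) = 0.02090, since the two samples are independent.
At 90% confidence z* = 1.645; margin = 1.645 × 0.02090 = 0.03438.
The difference is 0.3000 − 0.8560 = -0.5560, so the interval is -0.5560 ± 0.03438 = (-0.590, -0.522).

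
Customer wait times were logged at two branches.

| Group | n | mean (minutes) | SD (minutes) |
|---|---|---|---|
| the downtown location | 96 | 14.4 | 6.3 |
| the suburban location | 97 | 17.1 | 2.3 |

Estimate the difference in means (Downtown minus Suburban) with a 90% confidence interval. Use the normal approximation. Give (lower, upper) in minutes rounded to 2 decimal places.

(-3.83, -1.57)

Standard errors of each mean: 6.3/√96 = 0.6430 and 2.3/√97 = 0.2335.
SE(x̄₁ − x̄₂) = √(0.6430² + 0.2335²) = 0.6841 for independent samples with unequal variances.
With z* = 1.645, the margin is 1.645 × 0.6841 = 1.1253.
x̄₁ − x̄₂ = 14.4 − 17.1 = -2.7000; the interval is -2.7000 ± 1.1253 = (-3.83, -1.57).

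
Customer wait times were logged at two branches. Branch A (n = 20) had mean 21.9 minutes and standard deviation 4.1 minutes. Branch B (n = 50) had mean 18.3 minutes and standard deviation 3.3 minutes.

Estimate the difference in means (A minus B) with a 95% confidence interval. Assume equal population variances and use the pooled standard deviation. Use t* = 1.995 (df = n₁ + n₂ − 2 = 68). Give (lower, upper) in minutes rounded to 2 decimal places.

(1.73, 5.47)

s_p = √[((n₁−1)s₁² + (n₂−1)s₂²)/(n₁+n₂−2)] = √[(19·4.1² + 49·3.3²)/68] = 3.5418.
SE = 3.5418·√(1/20 + 1/50) = 0.9371.
With t* = 1.995, margin = 1.995 × 0.9371 = 1.8695.
x̄₁ − x̄₂ = 21.9 − 18.3 = 3.6000; interval 3.6000 ± 1.8695 = (1.73, 5.47).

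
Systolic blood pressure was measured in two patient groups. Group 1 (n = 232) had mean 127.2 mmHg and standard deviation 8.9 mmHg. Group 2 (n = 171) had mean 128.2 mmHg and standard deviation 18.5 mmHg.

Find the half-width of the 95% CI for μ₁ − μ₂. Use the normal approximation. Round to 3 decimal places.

3.000

Standard errors of each mean: 8.9/√232 = 0.5843 and 18.5/√171 = 1.4147.
SE(x̄₁ − x̄₂) = √(0.5843² + 1.4147²) = 1.5306 for independent samples with unequal variances.
With z* = 1.960, the margin is 1.960 × 1.5306 = 3.0000.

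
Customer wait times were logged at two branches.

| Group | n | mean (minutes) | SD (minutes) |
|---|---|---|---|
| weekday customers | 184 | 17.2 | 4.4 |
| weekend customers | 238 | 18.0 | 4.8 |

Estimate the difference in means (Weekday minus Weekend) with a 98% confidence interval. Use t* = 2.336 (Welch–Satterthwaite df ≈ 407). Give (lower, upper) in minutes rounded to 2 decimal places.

(-1.85, 0.25)

Per-group SEs: s₁/√n₁ = 4.4/√184 = 0.3244, s₂/√n₂ = 4.8/√238 = 0.3111.
Unpooled SE of the difference: √(0.10523536 + 0.09678321) = 0.4495.
Margin of error = t* · SE = 2.336 × 0.4495 = 1.0500.
x̄₁ − x̄₂ = 17.2 − 18.0 = -0.8000.
CI: -0.8000 ± 1.0500 = (-1.85, 0.25).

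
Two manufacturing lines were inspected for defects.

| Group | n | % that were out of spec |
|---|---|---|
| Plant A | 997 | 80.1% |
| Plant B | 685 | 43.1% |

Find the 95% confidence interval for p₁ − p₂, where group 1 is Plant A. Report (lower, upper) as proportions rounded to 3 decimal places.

(0.325, 0.415)

Each SE is √(p̂(1−p̂)/n): √(0.8010·0.1990/997) = 0.01264 and √(0.4310·0.5690/685) = 0.01892.
SE(p̂₁ − p̂₂) = √(SE₁² + SE₂²) = √(0.0001597696 + 0.0003579664) = 0.02275, since the two samples are independent.
At 95% confidence z* = 1.960; margin = 1.960 × 0.02275 = 0.04459.
The difference is 0.8010 − 0.4310 = 0.3700, so the interval is 0.3700 ± 0.04459 = (0.325, 0.415).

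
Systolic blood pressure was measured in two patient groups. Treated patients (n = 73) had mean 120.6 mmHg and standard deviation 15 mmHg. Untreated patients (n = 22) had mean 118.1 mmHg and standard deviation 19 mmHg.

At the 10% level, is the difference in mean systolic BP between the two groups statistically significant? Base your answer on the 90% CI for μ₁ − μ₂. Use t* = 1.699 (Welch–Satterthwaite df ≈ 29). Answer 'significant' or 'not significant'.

not significant

Per-group SEs: s₁/√n₁ = 15/√73 = 1.7556, s₂/√n₂ = 19/√22 = 4.0508.
Unpooled SE of the difference: √(3.08213136 + 16.40898064) = 4.4149.
Margin of error = t* · SE = 1.699 × 4.4149 = 7.5009.
x̄₁ − x̄₂ = 120.6 − 118.1 = 2.5000.
CI: 2.5000 ± 7.5009 = (-5.0009, 10.0009).
The interval (-5.0009, 10.0009) contains 0, so the difference is not significant.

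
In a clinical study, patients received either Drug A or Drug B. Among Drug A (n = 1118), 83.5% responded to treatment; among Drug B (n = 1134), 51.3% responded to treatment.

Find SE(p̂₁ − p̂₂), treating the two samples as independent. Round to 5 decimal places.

0.01853

Each SE is √(p̂(1−p̂)/n): √(0.8350·0.1650/1118) = 0.01110 and √(0.5130·0.4870/1134) = 0.01484.
SE(p̂₁ − p̂₂) = √(SE₁² + SE₂²) = √(0.00012321 + 0.0002202256) = 0.01853, since the two samples are independent.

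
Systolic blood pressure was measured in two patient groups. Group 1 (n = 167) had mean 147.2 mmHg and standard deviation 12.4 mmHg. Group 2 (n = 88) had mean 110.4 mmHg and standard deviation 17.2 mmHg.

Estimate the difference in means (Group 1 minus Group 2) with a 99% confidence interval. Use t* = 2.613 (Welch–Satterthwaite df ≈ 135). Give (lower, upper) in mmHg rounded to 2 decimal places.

SE₁ = s₁/√n₁ = 12.4/√167 = 0.9595; SE₂ = 17.2/√88 = 1.8335.
Independent samples, unequal variances: SE_diff = √(SE₁² + SE₂²) = √(0.92064025 + 3.36172225) = 2.0694.
t* = 2.613, so margin of error = 2.613 × 2.0694 = 5.4073.
Difference in means = 147.2 − 110.4 = 36.8000.
36.8000 ± 5.4073 → (31.39, 42.21).

(31.39, 42.21)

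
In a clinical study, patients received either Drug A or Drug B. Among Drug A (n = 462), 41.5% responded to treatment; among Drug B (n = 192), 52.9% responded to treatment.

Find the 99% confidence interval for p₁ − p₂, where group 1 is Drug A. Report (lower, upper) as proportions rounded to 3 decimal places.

(-0.224, -0.004)

SE₁ = √(p̂₁(1−p̂₁)/n₁) = √(0.4150·0.5850/462) = 0.02292; SE₂ = √(0.5290·0.4710/192) = 0.03602.
Independent samples: SE of the difference = √(SE₁² + SE₂²) = √(0.0005253264 + 0.0012974404) = 0.04269.
z* for 99% confidence is 2.576, so the margin of error is 2.576 × 0.04269 = 0.10997.
Point estimate p̂₁ − p̂₂ = 0.4150 − 0.5290 = -0.1140.
-0.1140 ± 0.10997 → (-0.224, -0.004).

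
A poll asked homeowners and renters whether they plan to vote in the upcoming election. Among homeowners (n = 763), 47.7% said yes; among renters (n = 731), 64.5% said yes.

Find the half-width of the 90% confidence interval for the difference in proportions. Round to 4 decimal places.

0.0416

The two standard errors are √(0.4770×0.5230/763) = 0.01808 and √(0.6450×0.3550/731) = 0.01770.
Because the samples are independent, SE_diff = √(0.01808² + 0.01770²) = 0.02530.
Using z* = 1.645 for 90%, ME = 1.645 × 0.02530 = 0.04162.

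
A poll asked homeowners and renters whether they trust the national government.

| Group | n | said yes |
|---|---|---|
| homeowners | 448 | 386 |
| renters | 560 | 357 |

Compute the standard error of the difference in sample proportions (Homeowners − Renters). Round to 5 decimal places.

0.02605

First, p̂₁ = 386/448 = 0.8616; p̂₂ = 357/560 = 0.6375.
The two standard errors are √(0.8616×0.1384/448) = 0.01631 and √(0.6375×0.3625/560) = 0.02031.
Because the samples are independent, SE_diff = √(0.01631² + 0.02031²) = 0.02605.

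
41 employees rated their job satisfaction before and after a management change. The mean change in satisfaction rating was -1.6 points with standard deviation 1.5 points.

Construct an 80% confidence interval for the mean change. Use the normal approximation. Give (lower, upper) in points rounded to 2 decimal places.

(-1.90, -1.30)

Paired design: SE = s_d/√n = 1.5/√41 = 0.2343.
z* = 1.282; margin of error = 1.282 × 0.2343 = 0.3004.
-1.6 ± 0.3004 → (-1.90, -1.30).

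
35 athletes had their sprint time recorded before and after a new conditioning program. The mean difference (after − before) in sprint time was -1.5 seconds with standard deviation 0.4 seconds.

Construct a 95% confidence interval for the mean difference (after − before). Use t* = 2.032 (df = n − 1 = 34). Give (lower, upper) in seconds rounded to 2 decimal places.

(-1.64, -1.36)

This is a matched-pairs design, so SE = s_d/√n = 0.4/√35 = 0.0676.
Margin = 2.032 × 0.0676 = 0.1374; the interval is -1.5 ± 0.1374 = (-1.64, -1.36).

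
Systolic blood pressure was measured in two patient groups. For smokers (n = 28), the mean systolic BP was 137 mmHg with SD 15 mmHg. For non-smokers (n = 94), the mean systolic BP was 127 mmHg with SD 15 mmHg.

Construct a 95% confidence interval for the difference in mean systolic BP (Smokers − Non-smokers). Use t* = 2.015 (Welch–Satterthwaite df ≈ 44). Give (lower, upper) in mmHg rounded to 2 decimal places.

(3.49, 16.51)

Per-group SEs: s₁/√n₁ = 15/√28 = 2.8347, s₂/√n₂ = 15/√94 = 1.5471.
Unpooled SE of the difference: √(8.03552409 + 2.39351841) = 3.2294.
Margin of error = t* · SE = 2.015 × 3.2294 = 6.5072.
x̄₁ − x̄₂ = 137 − 127 = 10.0000.
CI: 10.0000 ± 6.5072 = (3.49, 16.51).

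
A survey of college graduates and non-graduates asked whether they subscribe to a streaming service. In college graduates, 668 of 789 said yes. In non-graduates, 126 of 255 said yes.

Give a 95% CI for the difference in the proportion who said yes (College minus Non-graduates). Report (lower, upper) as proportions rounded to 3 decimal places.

(0.286, 0.419)

First, p̂₁ = 668/789 = 0.8466; p̂₂ = 126/255 = 0.4941.
The two standard errors are √(0.8466×0.1534/789) = 0.01283 and √(0.4941×0.5059/255) = 0.03131.
Because the samples are independent, SE_diff = √(0.01283² + 0.03131²) = 0.03384.
Using z* = 1.960 for 95%, ME = 1.960 × 0.03384 = 0.06633.
p̂₁ − p̂₂ = 0.3525; interval 0.3525 ± 0.06633 gives (0.286, 0.419).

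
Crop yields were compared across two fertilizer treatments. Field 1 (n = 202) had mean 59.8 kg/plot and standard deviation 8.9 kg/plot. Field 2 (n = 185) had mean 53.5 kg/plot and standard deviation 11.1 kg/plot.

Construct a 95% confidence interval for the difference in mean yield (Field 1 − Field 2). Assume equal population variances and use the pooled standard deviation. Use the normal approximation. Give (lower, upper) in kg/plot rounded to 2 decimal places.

(4.30, 8.30)

s_p = √[((n₁−1)s₁² + (n₂−1)s₂²)/(n₁+n₂−2)] = √[(201·8.9² + 184·11.1²)/385] = 10.0119.
SE = 10.0119·√(1/202 + 1/185) = 1.0189.
With z* = 1.960, margin = 1.960 × 1.0189 = 1.9970.
x̄₁ − x̄₂ = 59.8 − 53.5 = 6.3000; interval 6.3000 ± 1.9970 = (4.30, 8.30).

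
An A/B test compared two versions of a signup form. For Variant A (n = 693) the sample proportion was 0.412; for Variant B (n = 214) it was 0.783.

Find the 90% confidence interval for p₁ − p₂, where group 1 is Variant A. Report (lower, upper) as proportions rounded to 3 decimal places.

(-0.427, -0.315)

SE₁ = √(p̂₁(1−p̂₁)/n₁) = √(0.4120·0.5880/693) = 0.01870; SE₂ = √(0.7830·0.2170/214) = 0.02818.
Independent samples: SE of the difference = √(SE₁² + SE₂²) = √(0.00034969 + 0.0007941124) = 0.03382.
z* for 90% confidence is 1.645, so the margin of error is 1.645 × 0.03382 = 0.05563.
Point estimate p̂₁ − p̂₂ = 0.4120 − 0.7830 = -0.3710.
-0.3710 ± 0.05563 → (-0.427, -0.315).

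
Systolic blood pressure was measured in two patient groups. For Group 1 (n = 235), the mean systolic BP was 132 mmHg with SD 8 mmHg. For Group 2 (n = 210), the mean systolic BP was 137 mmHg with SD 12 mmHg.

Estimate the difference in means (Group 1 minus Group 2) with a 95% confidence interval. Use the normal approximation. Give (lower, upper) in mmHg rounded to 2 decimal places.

SE₁ = s₁/√n₁ = 8/√235 = 0.5219; SE₂ = 12/√210 = 0.8281.
Independent samples, unequal variances: SE_diff = √(SE₁² + SE₂²) = √(0.27237961 + 0.68574961) = 0.9788.
z* = 1.960, so margin of error = 1.960 × 0.9788 = 1.9184.
Difference in means = 132 − 137 = -5.0000.
-5.0000 ± 1.9184 → (-6.92, -3.08).

(-6.92, -3.08)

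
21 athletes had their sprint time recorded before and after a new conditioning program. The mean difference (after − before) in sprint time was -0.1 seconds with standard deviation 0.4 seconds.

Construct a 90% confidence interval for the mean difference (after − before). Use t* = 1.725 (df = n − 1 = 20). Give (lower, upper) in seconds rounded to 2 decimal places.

This is a matched-pairs design, so SE = s_d/√n = 0.4/√21 = 0.0873.
Margin = 1.725 × 0.0873 = 0.1506; the interval is -0.1 ± 0.1506 = (-0.25, 0.05).

(-0.25, 0.05)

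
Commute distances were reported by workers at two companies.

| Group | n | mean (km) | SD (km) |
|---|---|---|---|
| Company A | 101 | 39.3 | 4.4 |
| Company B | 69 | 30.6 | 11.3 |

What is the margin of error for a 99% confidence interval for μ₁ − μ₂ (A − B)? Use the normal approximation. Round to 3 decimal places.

Standard errors of each mean: 4.4/√101 = 0.4378 and 11.3/√69 = 1.3604.
SE(x̄₁ − x̄₂) = √(0.4378² + 1.3604²) = 1.4291 for independent samples with unequal variances.
With z* = 2.576, the margin is 2.576 × 1.4291 = 3.6814.

3.681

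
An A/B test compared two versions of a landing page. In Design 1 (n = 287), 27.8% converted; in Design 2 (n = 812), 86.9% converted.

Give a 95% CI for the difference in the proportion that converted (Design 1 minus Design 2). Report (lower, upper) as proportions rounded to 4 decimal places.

The two standard errors are √(0.2780×0.7220/287) = 0.02645 and √(0.8690×0.1310/812) = 0.01184.
Because the samples are independent, SE_diff = √(0.02645² + 0.01184²) = 0.02898.
Using z* = 1.960 for 95%, ME = 1.960 × 0.02898 = 0.05680.
p̂₁ − p̂₂ = -0.5910; interval -0.5910 ± 0.05680 gives (-0.6478, -0.5342).

(-0.6478, -0.5342)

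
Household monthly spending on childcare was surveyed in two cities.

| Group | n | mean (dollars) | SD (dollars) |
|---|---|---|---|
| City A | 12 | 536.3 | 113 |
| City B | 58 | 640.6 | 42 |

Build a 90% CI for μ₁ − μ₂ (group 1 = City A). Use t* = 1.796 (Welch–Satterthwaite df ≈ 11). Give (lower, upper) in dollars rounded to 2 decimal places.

Standard errors of each mean: 113/√12 = 32.6203 and 42/√58 = 5.5149.
SE(x̄₁ − x̄₂) = √(32.6203² + 5.5149²) = 33.0832 for independent samples with unequal variances.
With t* = 1.796, the margin is 1.796 × 33.0832 = 59.4174.
x̄₁ − x̄₂ = 536.3 − 640.6 = -104.3000; the interval is -104.3000 ± 59.4174 = (-163.72, -44.88).

(-163.72, -44.88)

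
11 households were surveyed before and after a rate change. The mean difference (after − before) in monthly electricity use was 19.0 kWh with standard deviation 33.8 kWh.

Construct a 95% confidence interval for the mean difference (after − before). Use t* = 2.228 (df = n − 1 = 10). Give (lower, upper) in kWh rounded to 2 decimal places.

Paired design: SE = s_d/√n = 33.8/√11 = 10.1911.
t* = 2.228; margin of error = 2.228 × 10.1911 = 22.7058.
19.0 ± 22.7058 → (-3.71, 41.71).

(-3.71, 41.71)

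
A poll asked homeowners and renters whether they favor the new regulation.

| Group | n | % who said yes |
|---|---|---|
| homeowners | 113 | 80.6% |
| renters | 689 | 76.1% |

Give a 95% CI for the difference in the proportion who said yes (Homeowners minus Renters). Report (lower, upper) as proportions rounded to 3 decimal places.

(-0.035, 0.125)

Each SE is √(p̂(1−p̂)/n): √(0.8060·0.1940/113) = 0.03720 and √(0.7610·0.2390/689) = 0.01625.
SE(p̂₁ − p̂₂) = √(SE₁² + SE₂²) = √(0.00138384 + 0.0002640625) = 0.04059, since the two samples are independent.
At 95% confidence z* = 1.960; margin = 1.960 × 0.04059 = 0.07956.
The difference is 0.8060 − 0.7610 = 0.0450, so the interval is 0.0450 ± 0.07956 = (-0.035, 0.125).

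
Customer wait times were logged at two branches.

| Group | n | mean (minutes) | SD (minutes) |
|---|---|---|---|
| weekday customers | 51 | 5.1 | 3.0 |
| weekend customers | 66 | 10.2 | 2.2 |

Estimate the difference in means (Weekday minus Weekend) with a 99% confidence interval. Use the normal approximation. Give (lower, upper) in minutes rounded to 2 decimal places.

(-6.39, -3.81)

Standard errors of each mean: 3.0/√51 = 0.4201 and 2.2/√66 = 0.2708.
SE(x̄₁ − x̄₂) = √(0.4201² + 0.2708²) = 0.4998 for independent samples with unequal variances.
With z* = 2.576, the margin is 2.576 × 0.4998 = 1.2875.
x̄₁ − x̄₂ = 5.1 − 10.2 = -5.1000; the interval is -5.1000 ± 1.2875 = (-6.39, -3.81).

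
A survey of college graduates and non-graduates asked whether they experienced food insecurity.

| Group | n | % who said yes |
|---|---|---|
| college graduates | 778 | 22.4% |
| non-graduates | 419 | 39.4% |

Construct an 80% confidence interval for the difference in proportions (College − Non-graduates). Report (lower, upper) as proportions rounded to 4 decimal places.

SE₁ = √(p̂₁(1−p̂₁)/n₁) = √(0.2240·0.7760/778) = 0.01495; SE₂ = √(0.3940·0.6060/419) = 0.02387.
Independent samples: SE of the difference = √(SE₁² + SE₂²) = √(0.0002235025 + 0.0005697769) = 0.02817.
z* for 80% confidence is 1.282, so the margin of error is 1.282 × 0.02817 = 0.03611.
Point estimate p̂₁ − p̂₂ = 0.2240 − 0.3940 = -0.1700.
-0.1700 ± 0.03611 → (-0.2061, -0.1339).

(-0.2061, -0.1339)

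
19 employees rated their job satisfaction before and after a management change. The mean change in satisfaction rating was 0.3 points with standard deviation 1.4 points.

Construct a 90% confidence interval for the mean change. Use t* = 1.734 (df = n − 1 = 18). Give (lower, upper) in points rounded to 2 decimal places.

Paired design: SE = s_d/√n = 1.4/√19 = 0.3212.
t* = 1.734; margin of error = 1.734 × 0.3212 = 0.5570.
0.3 ± 0.5570 → (-0.26, 0.86).

(-0.26, 0.86)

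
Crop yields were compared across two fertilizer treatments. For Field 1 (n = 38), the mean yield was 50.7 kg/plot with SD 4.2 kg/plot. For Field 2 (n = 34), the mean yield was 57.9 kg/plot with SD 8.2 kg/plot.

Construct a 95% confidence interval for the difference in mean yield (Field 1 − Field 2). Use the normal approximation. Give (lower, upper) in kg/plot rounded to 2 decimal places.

Per-group SEs: s₁/√n₁ = 4.2/√38 = 0.6813, s₂/√n₂ = 8.2/√34 = 1.4063.
Unpooled SE of the difference: √(0.46416969 + 1.97767969) = 1.5626.
Margin of error = z* · SE = 1.960 × 1.5626 = 3.0627.
x̄₁ − x̄₂ = 50.7 − 57.9 = -7.2000.
CI: -7.2000 ± 3.0627 = (-10.26, -4.14).

(-10.26, -4.14)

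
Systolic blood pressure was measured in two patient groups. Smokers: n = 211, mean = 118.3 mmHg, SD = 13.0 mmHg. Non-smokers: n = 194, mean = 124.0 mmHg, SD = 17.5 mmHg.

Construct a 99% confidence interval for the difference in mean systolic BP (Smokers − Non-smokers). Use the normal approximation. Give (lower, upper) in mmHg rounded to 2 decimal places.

Per-group SEs: s₁/√n₁ = 13.0/√211 = 0.8950, s₂/√n₂ = 17.5/√194 = 1.2564.
Unpooled SE of the difference: √(0.801025 + 1.57854096) = 1.5426.
Margin of error = z* · SE = 2.576 × 1.5426 = 3.9737.
x̄₁ − x̄₂ = 118.3 − 124.0 = -5.7000.
CI: -5.7000 ± 3.9737 = (-9.67, -1.73).

(-9.67, -1.73)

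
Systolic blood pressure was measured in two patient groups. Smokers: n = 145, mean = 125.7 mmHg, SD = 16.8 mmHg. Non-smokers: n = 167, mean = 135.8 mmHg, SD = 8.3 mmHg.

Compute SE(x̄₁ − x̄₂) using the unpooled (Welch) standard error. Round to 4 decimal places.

Per-group SEs: s₁/√n₁ = 16.8/√145 = 1.3952, s₂/√n₂ = 8.3/√167 = 0.6423.
Unpooled SE of the difference: √(1.94658304 + 0.41254929) = 1.5359.

1.5359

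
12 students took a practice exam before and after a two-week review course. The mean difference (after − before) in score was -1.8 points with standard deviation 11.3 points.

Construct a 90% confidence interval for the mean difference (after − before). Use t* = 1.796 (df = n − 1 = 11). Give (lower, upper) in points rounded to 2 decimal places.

This is a matched-pairs design, so SE = s_d/√n = 11.3/√12 = 3.2620.
Margin = 1.796 × 3.2620 = 5.8586; the interval is -1.8 ± 5.8586 = (-7.66, 4.06).

(-7.66, 4.06)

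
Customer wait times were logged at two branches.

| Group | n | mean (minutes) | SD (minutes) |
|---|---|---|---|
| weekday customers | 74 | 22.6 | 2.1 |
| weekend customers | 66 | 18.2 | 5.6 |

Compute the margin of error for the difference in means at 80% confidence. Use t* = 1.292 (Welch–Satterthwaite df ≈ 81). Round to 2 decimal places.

Per-group SEs: s₁/√n₁ = 2.1/√74 = 0.2441, s₂/√n₂ = 5.6/√66 = 0.6893.
Unpooled SE of the difference: √(0.05958481 + 0.47513449) = 0.7312.
Margin of error = t* · SE = 1.292 × 0.7312 = 0.9447.

0.94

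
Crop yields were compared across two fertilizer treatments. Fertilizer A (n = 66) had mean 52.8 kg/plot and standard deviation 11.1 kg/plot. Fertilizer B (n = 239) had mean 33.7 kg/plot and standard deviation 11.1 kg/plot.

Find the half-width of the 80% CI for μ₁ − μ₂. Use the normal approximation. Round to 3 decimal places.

1.979

SE₁ = s₁/√n₁ = 11.1/√66 = 1.3663; SE₂ = 11.1/√239 = 0.7180.
Independent samples, unequal variances: SE_diff = √(SE₁² + SE₂²) = √(1.86677569 + 0.515524) = 1.5435.
z* = 1.282, so margin of error = 1.282 × 1.5435 = 1.9788.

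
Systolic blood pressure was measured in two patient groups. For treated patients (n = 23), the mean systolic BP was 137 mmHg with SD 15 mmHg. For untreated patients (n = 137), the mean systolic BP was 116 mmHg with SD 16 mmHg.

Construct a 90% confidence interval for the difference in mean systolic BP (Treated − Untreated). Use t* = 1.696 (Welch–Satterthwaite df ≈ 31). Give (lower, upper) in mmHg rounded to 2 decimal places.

SE₁ = s₁/√n₁ = 15/√23 = 3.1277; SE₂ = 16/√137 = 1.3670.
Independent samples, unequal variances: SE_diff = √(SE₁² + SE₂²) = √(9.78250729 + 1.868689) = 3.4134.
t* = 1.696, so margin of error = 1.696 × 3.4134 = 5.7891.
Difference in means = 137 − 116 = 21.0000.
21.0000 ± 5.7891 → (15.21, 26.79).

(15.21, 26.79)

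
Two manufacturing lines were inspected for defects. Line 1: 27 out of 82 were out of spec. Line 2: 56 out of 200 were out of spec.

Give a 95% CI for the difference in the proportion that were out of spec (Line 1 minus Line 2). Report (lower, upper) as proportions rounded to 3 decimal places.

First, p̂₁ = 27/82 = 0.3293; p̂₂ = 56/200 = 0.2800.
The two standard errors are √(0.3293×0.6707/82) = 0.05190 and √(0.2800×0.7200/200) = 0.03175.
Because the samples are independent, SE_diff = √(0.05190² + 0.03175²) = 0.06084.
Using z* = 1.960 for 95%, ME = 1.960 × 0.06084 = 0.11925.
p̂₁ − p̂₂ = 0.0493; interval 0.0493 ± 0.11925 gives (-0.070, 0.169).

(-0.070, 0.169)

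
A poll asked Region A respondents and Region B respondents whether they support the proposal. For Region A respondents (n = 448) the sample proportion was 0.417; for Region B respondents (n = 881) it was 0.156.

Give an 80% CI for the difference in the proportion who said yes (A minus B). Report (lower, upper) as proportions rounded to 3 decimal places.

The two standard errors are √(0.4170×0.5830/448) = 0.02330 and √(0.1560×0.8440/881) = 0.01222.
Because the samples are independent, SE_diff = √(0.02330² + 0.01222²) = 0.02631.
Using z* = 1.282 for 80%, ME = 1.282 × 0.02631 = 0.03373.
p̂₁ − p̂₂ = 0.2610; interval 0.2610 ± 0.03373 gives (0.227, 0.295).

(0.227, 0.295)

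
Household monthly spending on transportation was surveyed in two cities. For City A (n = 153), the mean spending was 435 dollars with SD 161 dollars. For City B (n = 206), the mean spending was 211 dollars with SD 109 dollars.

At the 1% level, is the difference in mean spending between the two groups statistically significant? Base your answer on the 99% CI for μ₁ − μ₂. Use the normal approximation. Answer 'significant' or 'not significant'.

SE₁ = s₁/√n₁ = 161/√153 = 13.0161; SE₂ = 109/√206 = 7.5944.
Independent samples, unequal variances: SE_diff = √(SE₁² + SE₂²) = √(169.41885921 + 57.67491136) = 15.0696.
z* = 2.576, so margin of error = 2.576 × 15.0696 = 38.8193.
Difference in means = 435 − 211 = 224.0000.
224.0000 ± 38.8193 → (185.1807, 262.8193).
The interval (185.1807, 262.8193) does not contain 0, so the difference is significant.

significant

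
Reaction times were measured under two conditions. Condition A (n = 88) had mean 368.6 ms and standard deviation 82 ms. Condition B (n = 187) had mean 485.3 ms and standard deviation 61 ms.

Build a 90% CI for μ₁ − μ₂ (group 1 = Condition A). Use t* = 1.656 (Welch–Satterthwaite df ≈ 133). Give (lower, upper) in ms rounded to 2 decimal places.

(-132.95, -100.45)

Per-group SEs: s₁/√n₁ = 82/√88 = 8.7412, s₂/√n₂ = 61/√187 = 4.4608.
Unpooled SE of the difference: √(76.40857744 + 19.89873664) = 9.8136.
Margin of error = t* · SE = 1.656 × 9.8136 = 16.2513.
x̄₁ − x̄₂ = 368.6 − 485.3 = -116.7000.
CI: -116.7000 ± 16.2513 = (-132.95, -100.45).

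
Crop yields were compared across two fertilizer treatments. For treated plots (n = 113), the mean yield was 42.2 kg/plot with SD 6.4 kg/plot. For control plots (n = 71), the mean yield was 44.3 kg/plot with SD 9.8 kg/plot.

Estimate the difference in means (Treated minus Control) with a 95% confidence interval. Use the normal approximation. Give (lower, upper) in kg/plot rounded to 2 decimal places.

(-4.67, 0.47)

SE₁ = s₁/√n₁ = 6.4/√113 = 0.6021; SE₂ = 9.8/√71 = 1.1630.
Independent samples, unequal variances: SE_diff = √(SE₁² + SE₂²) = √(0.36252441 + 1.352569) = 1.3096.
z* = 1.960, so margin of error = 1.960 × 1.3096 = 2.5668.
Difference in means = 42.2 − 44.3 = -2.1000.
-2.1000 ± 2.5668 → (-4.67, 0.47).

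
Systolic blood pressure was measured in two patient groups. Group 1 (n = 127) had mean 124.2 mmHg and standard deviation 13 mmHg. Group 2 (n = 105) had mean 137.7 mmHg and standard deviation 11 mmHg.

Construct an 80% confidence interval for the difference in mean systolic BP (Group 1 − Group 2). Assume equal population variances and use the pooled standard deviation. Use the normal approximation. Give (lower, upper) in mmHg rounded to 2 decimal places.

(-15.55, -11.45)

s_p = √[((n₁−1)s₁² + (n₂−1)s₂²)/(n₁+n₂−2)] = √[(126·13² + 104·11²)/230] = 12.1365.
SE = 12.1365·√(1/127 + 1/105) = 1.6008.
With z* = 1.282, margin = 1.282 × 1.6008 = 2.0522.
x̄₁ − x̄₂ = 124.2 − 137.7 = -13.5000; interval -13.5000 ± 2.0522 = (-15.55, -11.45).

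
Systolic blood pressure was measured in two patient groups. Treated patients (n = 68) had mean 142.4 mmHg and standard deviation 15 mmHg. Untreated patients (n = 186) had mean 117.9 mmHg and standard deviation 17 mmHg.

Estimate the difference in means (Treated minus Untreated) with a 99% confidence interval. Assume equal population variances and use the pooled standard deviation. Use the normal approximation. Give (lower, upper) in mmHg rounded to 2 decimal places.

(18.48, 30.52)

s_p = √[((n₁−1)s₁² + (n₂−1)s₂²)/(n₁+n₂−2)] = √[(67·15² + 185·17²)/252] = 16.4919.
SE = 16.4919·√(1/68 + 1/186) = 2.3371.
With z* = 2.576, margin = 2.576 × 2.3371 = 6.0204.
x̄₁ − x̄₂ = 142.4 − 117.9 = 24.5000; interval 24.5000 ± 6.0204 = (18.48, 30.52).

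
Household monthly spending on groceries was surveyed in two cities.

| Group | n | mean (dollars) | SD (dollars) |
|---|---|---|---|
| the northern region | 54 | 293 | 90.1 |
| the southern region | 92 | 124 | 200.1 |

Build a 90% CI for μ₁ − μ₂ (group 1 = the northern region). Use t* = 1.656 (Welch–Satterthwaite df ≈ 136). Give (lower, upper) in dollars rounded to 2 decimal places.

Standard errors of each mean: 90.1/√54 = 12.2611 and 200.1/√92 = 20.8619.
SE(x̄₁ − x̄₂) = √(12.2611² + 20.8619²) = 24.1982 for independent samples with unequal variances.
With t* = 1.656, the margin is 1.656 × 24.1982 = 40.0722.
x̄₁ − x̄₂ = 293 − 124 = 169.0000; the interval is 169.0000 ± 40.0722 = (128.93, 209.07).

(128.93, 209.07)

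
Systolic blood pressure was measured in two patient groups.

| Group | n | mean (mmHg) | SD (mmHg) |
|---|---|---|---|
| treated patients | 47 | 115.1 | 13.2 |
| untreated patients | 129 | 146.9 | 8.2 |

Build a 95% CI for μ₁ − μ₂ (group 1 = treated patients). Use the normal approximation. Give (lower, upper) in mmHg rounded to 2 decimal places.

(-35.83, -27.77)

Per-group SEs: s₁/√n₁ = 13.2/√47 = 1.9254, s₂/√n₂ = 8.2/√129 = 0.7220.
Unpooled SE of the difference: √(3.70716516 + 0.521284) = 2.0563.
Margin of error = z* · SE = 1.960 × 2.0563 = 4.0303.
x̄₁ − x̄₂ = 115.1 − 146.9 = -31.8000.
CI: -31.8000 ± 4.0303 = (-35.83, -27.77).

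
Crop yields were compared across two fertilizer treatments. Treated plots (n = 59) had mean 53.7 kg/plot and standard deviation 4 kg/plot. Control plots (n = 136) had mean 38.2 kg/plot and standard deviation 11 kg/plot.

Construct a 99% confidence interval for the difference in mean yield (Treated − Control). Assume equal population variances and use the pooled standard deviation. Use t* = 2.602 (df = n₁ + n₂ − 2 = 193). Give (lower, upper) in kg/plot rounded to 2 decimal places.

Pooled variance s_p² = [58·4² + 135·11²] / (59+136−2) = 89.4456, so s_p = 9.4576.
SE_diff = s_p·√(1/n₁ + 1/n₂) = 9.4576·√(1/59 + 1/136) = 1.4744.
t* = 2.602; margin = 2.602 × 1.4744 = 3.8364.
Difference = 53.7 − 38.2 = 15.5000.
15.5000 ± 3.8364 → (11.66, 19.34).

(11.66, 19.34)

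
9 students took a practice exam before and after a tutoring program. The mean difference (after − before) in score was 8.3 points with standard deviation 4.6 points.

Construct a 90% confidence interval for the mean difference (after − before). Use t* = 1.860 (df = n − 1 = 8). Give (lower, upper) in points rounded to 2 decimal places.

(5.45, 11.15)

Paired design: SE = s_d/√n = 4.6/√9 = 1.5333.
t* = 1.860; margin of error = 1.860 × 1.5333 = 2.8519.
8.3 ± 2.8519 → (5.45, 11.15).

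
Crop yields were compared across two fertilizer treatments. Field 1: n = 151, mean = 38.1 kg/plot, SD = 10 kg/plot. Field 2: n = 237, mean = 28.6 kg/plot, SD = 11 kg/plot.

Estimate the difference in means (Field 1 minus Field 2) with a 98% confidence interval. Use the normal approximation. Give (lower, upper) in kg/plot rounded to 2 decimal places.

Standard errors of each mean: 10/√151 = 0.8138 and 11/√237 = 0.7145.
SE(x̄₁ − x̄₂) = √(0.8138² + 0.7145²) = 1.0829 for independent samples with unequal variances.
With z* = 2.326, the margin is 2.326 × 1.0829 = 2.5188.
x̄₁ − x̄₂ = 38.1 − 28.6 = 9.5000; the interval is 9.5000 ± 2.5188 = (6.98, 12.02).

(6.98, 12.02)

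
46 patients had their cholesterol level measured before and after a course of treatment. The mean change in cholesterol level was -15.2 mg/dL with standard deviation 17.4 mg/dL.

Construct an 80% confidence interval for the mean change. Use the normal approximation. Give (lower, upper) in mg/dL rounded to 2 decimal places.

Paired design: SE = s_d/√n = 17.4/√46 = 2.5655.
z* = 1.282; margin of error = 1.282 × 2.5655 = 3.2890.
-15.2 ± 3.2890 → (-18.49, -11.91).

(-18.49, -11.91)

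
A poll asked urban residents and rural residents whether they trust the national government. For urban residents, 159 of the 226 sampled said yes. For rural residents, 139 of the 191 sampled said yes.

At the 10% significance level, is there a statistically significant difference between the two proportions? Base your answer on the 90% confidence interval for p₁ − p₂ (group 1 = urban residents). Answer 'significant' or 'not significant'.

not significant

Sample proportions: 159/226 = 0.7035, 139/191 = 0.7277.
Each SE is √(p̂(1−p̂)/n): √(0.7035·0.2965/226) = 0.03038 and √(0.7277·0.2723/191) = 0.03221.
SE(p̂₁ − p̂₂) = √(SE₁² + SE₂²) = √(0.0009229444 + 0.0010374841) = 0.04428, since the two samples are independent.
At 90% confidence z* = 1.645; margin = 1.645 × 0.04428 = 0.07284.
The difference is 0.7035 − 0.7277 = -0.0242, so the interval is -0.0242 ± 0.07284 = (-0.09704, 0.04864).
The interval (-0.09704, 0.04864) contains 0, so the difference is not significant.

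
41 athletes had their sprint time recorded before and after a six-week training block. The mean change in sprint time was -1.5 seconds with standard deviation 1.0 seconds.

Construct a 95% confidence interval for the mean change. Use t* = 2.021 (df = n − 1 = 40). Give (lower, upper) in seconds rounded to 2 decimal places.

(-1.82, -1.18)

This is a matched-pairs design, so SE = s_d/√n = 1.0/√41 = 0.1562.
Margin = 2.021 × 0.1562 = 0.3157; the interval is -1.5 ± 0.3157 = (-1.82, -1.18).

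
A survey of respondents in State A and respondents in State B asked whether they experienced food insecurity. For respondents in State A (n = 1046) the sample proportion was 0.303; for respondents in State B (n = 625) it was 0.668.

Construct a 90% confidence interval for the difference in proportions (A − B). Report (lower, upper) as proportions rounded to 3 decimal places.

(-0.404, -0.326)

SE₁ = √(p̂₁(1−p̂₁)/n₁) = √(0.3030·0.6970/1046) = 0.01421; SE₂ = √(0.6680·0.3320/625) = 0.01884.
Independent samples: SE of the difference = √(SE₁² + SE₂²) = √(0.0002019241 + 0.0003549456) = 0.02360.
z* for 90% confidence is 1.645, so the margin of error is 1.645 × 0.02360 = 0.03882.
Point estimate p̂₁ − p̂₂ = 0.3030 − 0.6680 = -0.3650.
-0.3650 ± 0.03882 → (-0.404, -0.326).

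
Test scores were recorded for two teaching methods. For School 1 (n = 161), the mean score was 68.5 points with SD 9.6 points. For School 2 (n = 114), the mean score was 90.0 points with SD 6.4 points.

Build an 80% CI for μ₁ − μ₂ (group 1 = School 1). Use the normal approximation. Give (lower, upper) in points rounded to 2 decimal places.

(-22.74, -20.26)

SE₁ = s₁/√n₁ = 9.6/√161 = 0.7566; SE₂ = 6.4/√114 = 0.5994.
Independent samples, unequal variances: SE_diff = √(SE₁² + SE₂²) = √(0.57244356 + 0.35928036) = 0.9653.
z* = 1.282, so margin of error = 1.282 × 0.9653 = 1.2375.
Difference in means = 68.5 − 90.0 = -21.5000.
-21.5000 ± 1.2375 → (-22.74, -20.26).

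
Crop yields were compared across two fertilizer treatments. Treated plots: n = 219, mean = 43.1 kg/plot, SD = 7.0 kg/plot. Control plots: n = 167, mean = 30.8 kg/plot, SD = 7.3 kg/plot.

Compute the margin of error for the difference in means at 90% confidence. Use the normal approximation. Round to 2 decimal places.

1.21

Standard errors of each mean: 7.0/√219 = 0.4730 and 7.3/√167 = 0.5649.
SE(x̄₁ − x̄₂) = √(0.4730² + 0.5649²) = 0.7368 for independent samples with unequal variances.
With z* = 1.645, the margin is 1.645 × 0.7368 = 1.2120.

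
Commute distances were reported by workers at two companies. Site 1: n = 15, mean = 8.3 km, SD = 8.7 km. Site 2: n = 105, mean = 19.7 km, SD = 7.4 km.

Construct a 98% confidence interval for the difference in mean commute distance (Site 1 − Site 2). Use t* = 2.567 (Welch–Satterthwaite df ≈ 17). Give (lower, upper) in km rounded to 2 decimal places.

(-17.46, -5.34)

Standard errors of each mean: 8.7/√15 = 2.2463 and 7.4/√105 = 0.7222.
SE(x̄₁ − x̄₂) = √(2.2463² + 0.7222²) = 2.3595 for independent samples with unequal variances.
With t* = 2.567, the margin is 2.567 × 2.3595 = 6.0568.
x̄₁ − x̄₂ = 8.3 − 19.7 = -11.4000; the interval is -11.4000 ± 6.0568 = (-17.46, -5.34).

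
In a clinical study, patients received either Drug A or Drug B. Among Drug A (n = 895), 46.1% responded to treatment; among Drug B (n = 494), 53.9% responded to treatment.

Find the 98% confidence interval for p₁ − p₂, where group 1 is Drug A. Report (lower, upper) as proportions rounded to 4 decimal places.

The two standard errors are √(0.4610×0.5390/895) = 0.01666 and √(0.5390×0.4610/494) = 0.02243.
Because the samples are independent, SE_diff = √(0.01666² + 0.02243²) = 0.02794.
Using z* = 2.326 for 98%, ME = 2.326 × 0.02794 = 0.06499.
p̂₁ − p̂₂ = -0.0780; interval -0.0780 ± 0.06499 gives (-0.1430, -0.0130).

(-0.1430, -0.0130)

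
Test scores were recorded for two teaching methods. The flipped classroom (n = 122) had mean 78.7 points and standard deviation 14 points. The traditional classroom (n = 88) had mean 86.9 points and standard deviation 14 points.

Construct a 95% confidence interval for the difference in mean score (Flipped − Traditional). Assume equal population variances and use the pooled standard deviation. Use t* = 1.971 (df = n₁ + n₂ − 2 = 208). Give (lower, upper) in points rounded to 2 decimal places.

(-12.06, -4.34)

Pooled variance s_p² = [121·14² + 87·14²] / (122+88−2) = 196.0000, so s_p = 14.0000.
SE_diff = s_p·√(1/n₁ + 1/n₂) = 14.0000·√(1/122 + 1/88) = 1.9580.
t* = 1.971; margin = 1.971 × 1.9580 = 3.8592.
Difference = 78.7 − 86.9 = -8.2000.
-8.2000 ± 3.8592 → (-12.06, -4.34).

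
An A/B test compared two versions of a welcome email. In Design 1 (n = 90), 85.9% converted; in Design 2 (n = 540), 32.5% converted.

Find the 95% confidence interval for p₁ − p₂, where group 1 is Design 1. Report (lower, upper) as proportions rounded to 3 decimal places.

(0.452, 0.616)

SE₁ = √(p̂₁(1−p̂₁)/n₁) = √(0.8590·0.1410/90) = 0.03668; SE₂ = √(0.3250·0.6750/540) = 0.02016.
Independent samples: SE of the difference = √(SE₁² + SE₂²) = √(0.0013454224 + 0.0004064256) = 0.04186.
z* for 95% confidence is 1.960, so the margin of error is 1.960 × 0.04186 = 0.08205.
Point estimate p̂₁ − p̂₂ = 0.8590 − 0.3250 = 0.5340.
0.5340 ± 0.08205 → (0.452, 0.616).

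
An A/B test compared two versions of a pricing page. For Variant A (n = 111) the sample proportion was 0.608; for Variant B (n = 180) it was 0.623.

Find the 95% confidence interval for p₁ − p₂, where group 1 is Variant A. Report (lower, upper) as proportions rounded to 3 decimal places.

Each SE is √(p̂(1−p̂)/n): √(0.6080·0.3920/111) = 0.04634 and √(0.6230·0.3770/180) = 0.03612.
SE(p̂₁ − p̂₂) = √(SE₁² + SE₂²) = √(0.0021473956 + 0.0013046544) = 0.05875, since the two samples are independent.
At 95% confidence z* = 1.960; margin = 1.960 × 0.05875 = 0.11515.
The difference is 0.6080 − 0.6230 = -0.0150, so the interval is -0.0150 ± 0.11515 = (-0.130, 0.100).

(-0.130, 0.100)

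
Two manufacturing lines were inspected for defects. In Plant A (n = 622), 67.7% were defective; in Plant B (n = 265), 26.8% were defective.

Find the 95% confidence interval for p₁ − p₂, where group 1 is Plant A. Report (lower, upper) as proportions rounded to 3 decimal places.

(0.344, 0.474)

The two standard errors are √(0.6770×0.3230/622) = 0.01875 and √(0.2680×0.7320/265) = 0.02721.
Because the samples are independent, SE_diff = √(0.01875² + 0.02721²) = 0.03304.
Using z* = 1.960 for 95%, ME = 1.960 × 0.03304 = 0.06476.
p̂₁ − p̂₂ = 0.4090; interval 0.4090 ± 0.06476 gives (0.344, 0.474).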